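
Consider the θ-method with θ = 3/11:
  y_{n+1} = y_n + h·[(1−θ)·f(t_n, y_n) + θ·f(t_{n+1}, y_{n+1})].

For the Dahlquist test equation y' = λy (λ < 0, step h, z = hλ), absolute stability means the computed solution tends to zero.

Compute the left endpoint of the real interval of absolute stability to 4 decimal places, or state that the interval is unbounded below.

With y'=λy (z=hλ):
  y_{n+1} = y_n + z·[8/11·y_n + 3/11·y_{n+1}] ⇒ (1 − 3/11z)y_{n+1} = (1 + 8/11z)y_n
  ⇒ R(z) = (1 + 8/11z)/(1 − 3/11z).

Solve |R(x)|<1 on ℝ⁻.
x=-1.09: |R|=0.1598
R=−1: 1+8/11x = −1+3/11x ⇒ -5/11x=2 ⇒ x=2/(-5/11)=-4.4000
Confirm numerically:
  x=-3.422: |R|=0.77006 <1
  x=-3.258: |R|=0.72514 <1
  x=-1.918: |R|=0.25928 <1
  x=-4.927: |R|=1.10221 >1
  x=-4.658: |R|=1.05165 >1
  x=-4.573: |R|=1.03499 >1
Stable set (-4.4000, 0).

left endpoint -4.4000.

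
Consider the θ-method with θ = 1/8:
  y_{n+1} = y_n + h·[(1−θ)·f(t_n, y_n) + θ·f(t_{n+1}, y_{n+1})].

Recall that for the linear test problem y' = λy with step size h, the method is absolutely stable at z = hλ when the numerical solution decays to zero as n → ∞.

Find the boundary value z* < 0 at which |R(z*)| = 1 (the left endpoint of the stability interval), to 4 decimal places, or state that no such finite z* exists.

Set f=λy, z=hλ:
  y_{n+1} = y_n + z·[7/8·y_n + 1/8·y_{n+1}] ⇒ (1 − 1/8z)y_{n+1} = (1 + 7/8z)y_n
  so R(z) = (1 + 7/8z)/(1 − 1/8z).

Boundary: |R(x)|=1, x<0.
x=-0.91: |R|=0.1829
R=−1: 1+7/8x = −1+1/8x ⇒ -3/4x=2 ⇒ x=2/(-3/4)=-2.6667
Confirm numerically:
  x=-2.467: |R|=0.88555 <1
  x=-2.335: |R|=0.80745 <1
  x=-1.819: |R|=0.48202 <1
  x=-3.242: |R|=1.30706 >1
  x=-2.812: |R|=1.08065 >1
So |R|<1 on (-2.6667, 0).

left endpoint -2.6667.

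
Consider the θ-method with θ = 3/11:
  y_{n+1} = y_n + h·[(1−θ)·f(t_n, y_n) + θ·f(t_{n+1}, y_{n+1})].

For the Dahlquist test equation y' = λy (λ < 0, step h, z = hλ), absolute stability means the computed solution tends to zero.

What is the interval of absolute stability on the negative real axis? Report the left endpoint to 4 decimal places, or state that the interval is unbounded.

Test eqn y'=λy, z=hλ:
  y_{n+1} = y_n + z·[8/11·y_n + 3/11·y_{n+1}] ⇒ (1 − 3/11z)y_{n+1} = (1 + 8/11z)y_n
  R(z) = (1 + 8/11z)/(1 − 3/11z).

Boundary: |R(x)|=1, x<0.
x=-0.79: |R|=0.3500
R=−1: 1+8/11x = −1+3/11x ⇒ -5/11x=2 ⇒ x=2/(-5/11)=-4.4000
Confirm numerically:
  x=-4.121: |R|=0.94029 <1
  x=-3.979: |R|=0.90823 <1
  x=-3.604: |R|=0.81753 <1
  x=-3.176: |R|=0.70187 <1
  x=-4.997: |R|=1.11485 >1
  x=-4.852: |R|=1.08843 >1
  x=-4.761: |R|=1.07139 >1
Interval (-4.4000, 0).

(-4.4000, 0).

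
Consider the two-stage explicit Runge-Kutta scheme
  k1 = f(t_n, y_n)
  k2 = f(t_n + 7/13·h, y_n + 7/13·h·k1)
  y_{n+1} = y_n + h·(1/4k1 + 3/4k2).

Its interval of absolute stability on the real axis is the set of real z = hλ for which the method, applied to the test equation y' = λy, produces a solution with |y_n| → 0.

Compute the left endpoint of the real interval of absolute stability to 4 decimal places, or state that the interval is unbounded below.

z* = -2.4762.

With y'=λy (z=hλ):
  k1=λy_n ⇒ h·k1=z·y_n;  k2=λ(1+7/13z)y_n ⇒ h·k2=z(1+7/13z)y_n
  y_{n+1}/y_n = 1 + 1/4z + 3/4z(1+7/13z) = 1 + z + 21/52z²
  R(z) = 1 + z + 21/52z².

Find x<0 with |R(x)|<1.
x=-1.09: |R|=0.3898
R=1: x+21/52x²=0 ⇒ x=−52/21=-2.4762; min R=1−1/(4·21/52)=0.3810>−1
Confirm numerically:
  x=-2.299: |R|=0.83549 <1
  x=-2.288: |R|=0.82611 <1
  x=-2.285: |R|=0.82357 <1
  x=-2.167: |R|=0.72942 <1
  x=-2.833: |R|=1.40822 >1
  x=-2.538: |R|=1.06335 >1
So |R|<1 on (-2.4762, 0).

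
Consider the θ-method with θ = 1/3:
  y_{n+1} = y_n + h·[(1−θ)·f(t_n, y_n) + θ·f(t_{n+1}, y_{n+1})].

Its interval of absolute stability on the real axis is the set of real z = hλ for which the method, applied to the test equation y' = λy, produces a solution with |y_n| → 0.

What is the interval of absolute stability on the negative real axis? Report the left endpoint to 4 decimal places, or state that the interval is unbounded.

z∈(-6.0000,0).

Test eqn y'=λy, z=hλ:
  y_{n+1} = y_n + z·[2/3·y_n + 1/3·y_{n+1}] ⇒ (1 − 1/3z)y_{n+1} = (1 + 2/3z)y_n
  Hence R(z) = (1 + 2/3z)/(1 − 1/3z).

Solve |R(x)|<1 on ℝ⁻.
x=-0.81: |R|=0.3622
R=−1: 1+2/3x = −1+1/3x ⇒ -1/3x=2 ⇒ x=2/(-1/3)=-6.0000
Confirm numerically:
  x=-4.363: |R|=0.77767 <1
  x=-4.267: |R|=0.76152 <1
  x=-4.017: |R|=0.71740 <1
  x=-3.323: |R|=0.57663 <1
  x=-6.547: |R|=1.05730 >1
  x=-6.546: |R|=1.05720 >1
  x=-6.083: |R|=1.00914 >1
So |R|<1 on (-6.0000, 0).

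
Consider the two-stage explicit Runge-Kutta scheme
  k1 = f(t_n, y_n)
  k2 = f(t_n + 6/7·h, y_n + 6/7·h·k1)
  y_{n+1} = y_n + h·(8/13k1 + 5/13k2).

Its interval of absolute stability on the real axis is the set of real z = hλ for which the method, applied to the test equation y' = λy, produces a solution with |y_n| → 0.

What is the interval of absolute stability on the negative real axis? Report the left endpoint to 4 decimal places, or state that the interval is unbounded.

Set f=λy, z=hλ:
  k1=λy_n ⇒ h·k1=z·y_n;  k2=λ(1+6/7z)y_n ⇒ h·k2=z(1+6/7z)y_n
  y_{n+1}/y_n = 1 + 8/13z + 5/13z(1+6/7z) = 1 + z + 30/91z²
  Hence R(z) = 1 + z + 30/91z².

Find x<0 with |R(x)|<1.
x=-1.64: |R|=0.2467
R=1: x+30/91x²=0 ⇒ x=−91/30=-3.0333; min R=1−1/(4·30/91)=0.2417>−1
Confirm numerically:
  x=-2.754: |R|=0.74639 <1
  x=-2.684: |R|=0.69090 <1
  x=-2.572: |R|=0.60883 <1
  x=-1.373: |R|=0.24847 <1
  x=-3.549: |R|=1.60333 >1
  x=-3.206: |R|=1.18250 >1
Stable set (-3.0333, 0).

(-3.0333, 0).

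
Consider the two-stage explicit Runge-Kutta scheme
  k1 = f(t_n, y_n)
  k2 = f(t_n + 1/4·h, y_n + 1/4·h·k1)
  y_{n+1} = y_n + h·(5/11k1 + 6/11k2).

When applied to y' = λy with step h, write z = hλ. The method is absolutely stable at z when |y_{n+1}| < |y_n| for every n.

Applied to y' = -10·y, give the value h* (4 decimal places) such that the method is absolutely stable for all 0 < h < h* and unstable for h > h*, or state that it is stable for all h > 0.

(-7.3333,0); λ=-10 ⇒ h* = (22/3)/10 = 0.7333.

On y'=λy, z=hλ:
  k1=λy_n ⇒ h·k1=z·y_n;  k2=λ(1+1/4z)y_n ⇒ h·k2=z(1+1/4z)y_n
  y_{n+1}/y_n = 1 + 5/11z + 6/11z(1+1/4z) = 1 + z + 3/22z²
  so R(z) = 1 + z + 3/22z².

Need |R(x)|<1, x<0.
x=-1.02: |R|=0.1219
R=1: x+3/22x²=0 ⇒ x=−22/3=-7.3333; min R=1−1/(4·3/22)=-0.8333>−1
Confirm numerically:
  x=-6.702: |R|=0.42302 <1
  x=-6.561: |R|=0.30901 <1
  x=-4.305: |R|=0.77777 <1
  x=-7.881: |R|=1.58857 >1
  x=-7.607: |R|=1.28388 >1
  x=-7.367: |R|=1.03382 >1
Stable set (-7.3333, 0).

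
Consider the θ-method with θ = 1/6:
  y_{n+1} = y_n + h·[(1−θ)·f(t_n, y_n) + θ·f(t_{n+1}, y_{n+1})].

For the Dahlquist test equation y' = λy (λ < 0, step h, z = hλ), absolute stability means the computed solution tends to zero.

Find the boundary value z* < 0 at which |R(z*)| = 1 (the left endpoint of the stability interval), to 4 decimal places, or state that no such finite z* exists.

left endpoint -3.0000.

Test eqn y'=λy, z=hλ:
  y_{n+1} = y_n + z·[5/6·y_n + 1/6·y_{n+1}] ⇒ (1 − 1/6z)y_{n+1} = (1 + 5/6z)y_n
  R(z) = (1 + 5/6z)/(1 − 1/6z).

Find x<0 with |R(x)|<1.
x=-1.7: |R|=0.3247
R=−1: 1+5/6x = −1+1/6x ⇒ -2/3x=2 ⇒ x=2/(-2/3)=-3.0000
Confirm numerically:
  x=-2.104: |R|=0.55775 <1
  x=-1.663: |R|=0.30210 <1
  x=-1.402: |R|=0.13645 <1
  x=-1.216: |R|=0.01109 <1
  x=-3.560: |R|=1.23431 >1
  x=-3.523: |R|=1.21968 >1
  x=-3.136: |R|=1.05954 >1
So |R|<1 on (-3.0000, 0).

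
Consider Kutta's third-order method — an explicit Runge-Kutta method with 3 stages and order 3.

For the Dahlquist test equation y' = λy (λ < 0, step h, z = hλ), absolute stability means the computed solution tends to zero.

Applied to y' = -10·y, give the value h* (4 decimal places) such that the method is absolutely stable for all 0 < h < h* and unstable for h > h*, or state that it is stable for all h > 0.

(-2.5127,0); λ=-10 ⇒ h* = 0.2513.

With y'=λy (z=hλ):
  order 3, 3-stage ⇒ R(z)=1+z+z^2/2+z^3/6
  (e.g. R(-1.52)=0.04990, |R|=0.04990)

Solve |R(x)|<1 on ℝ⁻.
x=-1.52: |R|=0.0499
|R(-2.31)|=0.6963 |R(-1.56)|=0.0241 |R(-0.62)|=0.5325
Bisect:
  x_lo=-3.3883 |R|=3.1313  x_hi=-0.3970 |R|=0.6714
  mid=-1.89266 |R|=0.23155 →hi
  mid=-2.64049 |R|=1.22273 →lo
  mid=-2.26657 |R|=0.63860 →hi
  mid=-2.45353 |R|=0.90526 →hi
  mid=-2.54701 |R|=1.05723 →lo
  mid=-2.50027 |R|=0.97961 →hi
  mid=-2.52364 |R|=1.01800 →lo
  mid=-2.51196 |R|=0.99870 →hi
  ...
  [-2.51287,-2.51269] ⇒ x*=-2.5127
Stable set (-2.5127, 0).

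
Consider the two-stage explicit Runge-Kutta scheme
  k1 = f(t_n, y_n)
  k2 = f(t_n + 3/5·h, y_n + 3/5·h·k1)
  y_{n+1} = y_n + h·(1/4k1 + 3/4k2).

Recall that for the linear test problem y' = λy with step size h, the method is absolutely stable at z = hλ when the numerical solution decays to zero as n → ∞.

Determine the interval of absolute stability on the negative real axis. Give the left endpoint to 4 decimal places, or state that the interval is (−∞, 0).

z∈(-2.2222,0).

Set f=λy, z=hλ:
  k1=λy_n ⇒ h·k1=z·y_n;  k2=λ(1+3/5z)y_n ⇒ h·k2=z(1+3/5z)y_n
  y_{n+1}/y_n = 1 + 1/4z + 3/4z(1+3/5z) = 1 + z + 9/20z²
  Hence R(z) = 1 + z + 9/20z².

Boundary: |R(x)|=1, x<0.
x=-0.9: |R|=0.4645
R=1: x+9/20x²=0 ⇒ x=−20/9=-2.2222; min R=1−1/(4·9/20)=0.4444>−1
Confirm numerically:
  x=-1.903: |R|=0.72663 <1
  x=-1.695: |R|=0.59786 <1
  x=-1.670: |R|=0.58500 <1
  x=-0.983: |R|=0.45183 <1
  x=-2.804: |R|=1.73409 >1
  x=-2.616: |R|=1.46356 >1
  x=-2.433: |R|=1.23077 >1
So |R|<1 on (-2.2222, 0).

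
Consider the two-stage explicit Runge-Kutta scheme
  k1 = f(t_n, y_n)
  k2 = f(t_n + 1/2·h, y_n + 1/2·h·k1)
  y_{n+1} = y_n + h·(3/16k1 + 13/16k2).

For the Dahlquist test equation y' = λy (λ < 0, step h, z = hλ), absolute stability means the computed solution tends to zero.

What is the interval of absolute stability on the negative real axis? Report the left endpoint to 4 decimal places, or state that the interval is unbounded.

On y'=λy, z=hλ:
  k1=λy_n ⇒ h·k1=z·y_n;  k2=λ(1+1/2z)y_n ⇒ h·k2=z(1+1/2z)y_n
  y_{n+1}/y_n = 1 + 3/16z + 13/16z(1+1/2z) = 1 + z + 13/32z²
  so R(z) = 1 + z + 13/32z².

Find x<0 with |R(x)|<1.
x=-0.49: |R|=0.6075
R=1: x+13/32x²=0 ⇒ x=−32/13=-2.4615; min R=1−1/(4·13/32)=0.3846>−1
Confirm numerically:
  x=-2.103: |R|=0.69368 <1
  x=-1.907: |R|=0.57039 <1
  x=-1.257: |R|=0.38489 <1
  x=-2.642: |R|=1.19369 >1
  x=-2.566: |R|=1.10889 >1
So |R|<1 on (-2.4615, 0).

(-2.4615, 0).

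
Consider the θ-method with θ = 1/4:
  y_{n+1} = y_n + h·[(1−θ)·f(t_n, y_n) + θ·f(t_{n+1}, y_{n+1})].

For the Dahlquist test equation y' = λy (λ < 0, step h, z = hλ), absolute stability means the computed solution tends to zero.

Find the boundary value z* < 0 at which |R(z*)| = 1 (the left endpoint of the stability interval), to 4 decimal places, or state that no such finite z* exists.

With y'=λy (z=hλ):
  y_{n+1} = y_n + z·[3/4·y_n + 1/4·y_{n+1}] ⇒ (1 − 1/4z)y_{n+1} = (1 + 3/4z)y_n
  so R(z) = (1 + 3/4z)/(1 − 1/4z).

Find x<0 with |R(x)|<1.
x=-0.93: |R|=0.2454
R=−1: 1+3/4x = −1+1/4x ⇒ -1/2x=2 ⇒ x=2/(-1/2)=-4.0000
Confirm numerically:
  x=-3.266: |R|=0.79796 <1
  x=-2.392: |R|=0.49687 <1
  x=-1.824: |R|=0.25275 <1
  x=-4.583: |R|=1.13585 >1
  x=-4.507: |R|=1.11920 >1
So |R|<1 on (-4.0000, 0).

left endpoint -4.0000.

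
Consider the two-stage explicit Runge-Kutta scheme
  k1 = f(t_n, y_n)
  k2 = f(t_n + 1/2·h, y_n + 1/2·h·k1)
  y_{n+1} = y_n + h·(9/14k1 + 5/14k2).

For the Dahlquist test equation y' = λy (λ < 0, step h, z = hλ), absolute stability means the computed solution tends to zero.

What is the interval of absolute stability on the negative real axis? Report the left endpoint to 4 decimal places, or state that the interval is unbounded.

On y'=λy, z=hλ:
  k1=λy_n ⇒ h·k1=z·y_n;  k2=λ(1+1/2z)y_n ⇒ h·k2=z(1+1/2z)y_n
  y_{n+1}/y_n = 1 + 9/14z + 5/14z(1+1/2z) = 1 + z + 5/28z²
  so R(z) = 1 + z + 5/28z².

Find x<0 with |R(x)|<1.
x=-0.81: |R|=0.3072
R=1: x+5/28x²=0 ⇒ x=−28/5=-5.6000; min R=1−1/(4·5/28)=-0.4000>−1
Confirm numerically:
  x=-4.406: |R|=0.06058 <1
  x=-3.928: |R|=0.17279 <1
  x=-3.442: |R|=0.32640 <1
  x=-2.409: |R|=0.37270 <1
  x=-5.879: |R|=1.29290 >1
  x=-5.803: |R|=1.21036 >1
Stable set (-5.6000, 0).

(-5.6000, 0).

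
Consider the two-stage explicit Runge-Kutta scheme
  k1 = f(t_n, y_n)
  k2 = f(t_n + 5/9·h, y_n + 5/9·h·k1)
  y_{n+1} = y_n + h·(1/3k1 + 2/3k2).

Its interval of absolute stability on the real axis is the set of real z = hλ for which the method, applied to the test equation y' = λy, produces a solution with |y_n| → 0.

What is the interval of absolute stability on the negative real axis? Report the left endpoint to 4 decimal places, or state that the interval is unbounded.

(-2.7000, 0).

Test eqn y'=λy, z=hλ:
  k1=λy_n ⇒ h·k1=z·y_n;  k2=λ(1+5/9z)y_n ⇒ h·k2=z(1+5/9z)y_n
  y_{n+1}/y_n = 1 + 1/3z + 2/3z(1+5/9z) = 1 + z + 10/27z²
  so R(z) = 1 + z + 10/27z².

Need |R(x)|<1, x<0.
x=-0.77: |R|=0.4496
R=1: x+10/27x²=0 ⇒ x=−27/10=-2.7000; min R=1−1/(4·10/27)=0.3250>−1
Confirm numerically:
  x=-2.252: |R|=0.62633 <1
  x=-1.966: |R|=0.46554 <1
  x=-1.469: |R|=0.33024 <1
  x=-1.227: |R|=0.33060 <1
  x=-3.286: |R|=1.71318 >1
  x=-3.098: |R|=1.45667 >1
  x=-2.935: |R|=1.25545 >1
So |R|<1 on (-2.7000, 0).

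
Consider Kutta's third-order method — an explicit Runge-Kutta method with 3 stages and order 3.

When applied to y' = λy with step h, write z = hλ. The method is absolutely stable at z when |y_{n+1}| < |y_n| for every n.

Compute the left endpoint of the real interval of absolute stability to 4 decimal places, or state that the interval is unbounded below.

On y'=λy, z=hλ:
  order 3, 3-stage ⇒ R(z)=1+z+z^2/2+z^3/6
  (e.g. R(-0.58)=0.55568, |R|=0.55568)

Boundary: |R(x)|=1, x<0.
x=-0.58: |R|=0.5557
|R(-2.65)|=1.2404 |R(-2.15)|=0.4951 |R(-1.26)|=0.2004
Bisect:
  x_lo=-3.1341 |R|=2.3536  x_hi=-0.1528 |R|=0.8583
  mid=-1.64344 |R|=0.03278 →hi
  mid=-2.38876 |R|=0.80746 →hi
  mid=-2.76143 |R|=1.45822 →lo
  mid=-2.57510 |R|=1.10550 →lo
  mid=-2.48193 |R|=0.95005 →hi
  mid=-2.52851 |R|=1.02611 →lo
  mid=-2.50522 |R|=0.98767 →hi
  mid=-2.51687 |R|=1.00679 →lo
  mid=-2.51104 |R|=0.99721 →hi
  mid=-2.51396 |R|=1.00199 →lo
  ...
  [-2.51286,-2.51268] ⇒ x*=-2.5127
Stable set (-2.5127, 0).

left endpoint -2.5127.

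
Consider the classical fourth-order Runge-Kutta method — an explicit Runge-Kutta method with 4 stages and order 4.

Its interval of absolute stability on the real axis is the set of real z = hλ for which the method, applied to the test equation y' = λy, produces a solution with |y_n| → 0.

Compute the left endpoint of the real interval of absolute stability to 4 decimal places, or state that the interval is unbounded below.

left endpoint -2.7853.

On y'=λy, z=hλ:
  order 4, 4-stage ⇒ R(z)=1+z+z^2/2+z^3/6+z^4/24
  (e.g. R(-0.45)=0.63777, |R|=0.63777)

Need |R(x)|<1, x<0.
x=-0.45: |R|=0.6378
|R(-2.79)|=1.0071 |R(-2.23)|=0.4386 |R(-2.16)|=0.4002
Bisect:
  x_lo=-3.1573 |R|=1.7220  x_hi=-0.3082 |R|=0.7348
  mid=-1.73276 |R|=0.27699 →hi
  mid=-2.44506 |R|=0.59705 →hi
  mid=-2.80120 |R|=1.02425 →lo
  mid=-2.62313 |R|=0.78180 →hi
  mid=-2.71217 |R|=0.89523 →hi
  mid=-2.75668 |R|=0.95772 →hi
  mid=-2.77894 |R|=0.99047 →hi
  mid=-2.79007 |R|=1.00723 →lo
  mid=-2.78451 |R|=0.99882 →hi
  mid=-2.78729 |R|=1.00302 →lo
  ...
  [-2.78538,-2.78520] ⇒ x*=-2.7853
Interval (-2.7853, 0).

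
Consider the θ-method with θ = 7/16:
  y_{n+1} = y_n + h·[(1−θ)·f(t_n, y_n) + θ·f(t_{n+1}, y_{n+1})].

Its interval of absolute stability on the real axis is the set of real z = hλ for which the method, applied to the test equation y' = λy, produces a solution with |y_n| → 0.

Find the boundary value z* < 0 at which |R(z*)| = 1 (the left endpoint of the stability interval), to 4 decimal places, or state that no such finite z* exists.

z* = -16.0000.

Set f=λy, z=hλ:
  y_{n+1} = y_n + z·[9/16·y_n + 7/16·y_{n+1}] ⇒ (1 − 7/16z)y_{n+1} = (1 + 9/16z)y_n
  Hence R(z) = (1 + 9/16z)/(1 − 7/16z).

Boundary: |R(x)|=1, x<0.
x=-0.32: |R|=0.7193
R=−1: 1+9/16x = −1+7/16x ⇒ -1/8x=2 ⇒ x=2/(-1/8)=-16.0000
Confirm numerically:
  x=-14.576: |R|=0.97587 <1
  x=-13.302: |R|=0.95055 <1
  x=-10.662: |R|=0.88221 <1
  x=-7.980: |R|=0.77679 <1
  x=-16.396: |R|=1.00606 >1
  x=-16.230: |R|=1.00355 >1
  x=-16.033: |R|=1.00051 >1
Stable set (-16.0000, 0).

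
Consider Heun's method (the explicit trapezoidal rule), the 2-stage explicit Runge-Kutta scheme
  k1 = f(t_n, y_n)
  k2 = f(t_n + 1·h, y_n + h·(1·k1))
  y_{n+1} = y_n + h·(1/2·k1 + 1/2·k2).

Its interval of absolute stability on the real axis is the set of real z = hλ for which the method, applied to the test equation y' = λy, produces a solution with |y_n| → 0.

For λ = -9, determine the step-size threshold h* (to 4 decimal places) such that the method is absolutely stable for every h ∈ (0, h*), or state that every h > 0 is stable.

Test eqn y'=λy, z=hλ:
  order 2, 2-stage ⇒ R(z)=1+z+z^2/2
  (e.g. R(-1.22)=0.52420, |R|=0.52420)

Need |R(x)|<1, x<0.
x=-1.22: |R|=0.5242
|R(-2.31)|=1.3580 |R(-0.73)|=0.5364 |R(-0.69)|=0.5481
Bisect:
  x_lo=-2.3193 |R|=1.3703  x_hi=-0.0577 |R|=0.9439
  mid=-1.18853 |R|=0.51777 →hi
  mid=-1.75394 |R|=0.78421 →hi
  mid=-2.03664 |R|=1.03731 →lo
  mid=-1.89529 |R|=0.90077 →hi
  mid=-1.96596 |R|=0.96654 →hi
  mid=-2.00130 |R|=1.00130 →lo
  mid=-1.98363 |R|=0.98377 →hi
  ...
  [-2.00006,-1.99992] ⇒ x*=-2.0000
Interval (-2.0000, 0).

(-2.0000,0); λ=-9 ⇒ h* = 0.2222.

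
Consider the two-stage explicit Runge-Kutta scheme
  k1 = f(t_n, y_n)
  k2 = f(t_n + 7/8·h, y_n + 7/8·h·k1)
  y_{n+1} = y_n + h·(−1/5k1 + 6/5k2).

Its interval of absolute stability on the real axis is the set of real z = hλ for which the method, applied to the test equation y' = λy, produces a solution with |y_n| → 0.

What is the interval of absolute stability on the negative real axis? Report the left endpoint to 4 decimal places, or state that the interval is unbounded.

(-0.9524, 0).

With y'=λy (z=hλ):
  k1=λy_n ⇒ h·k1=z·y_n;  k2=λ(1+7/8z)y_n ⇒ h·k2=z(1+7/8z)y_n
  y_{n+1}/y_n = 1 − 1/5z + 6/5z(1+7/8z) = 1 + z + 21/20z²
  R(z) = 1 + z + 21/20z².

Solve |R(x)|<1 on ℝ⁻.
x=-0.93: |R|=0.9781
R=1: x+21/20x²=0 ⇒ x=−20/21=-0.9524; min R=1−1/(4·21/20)=0.7619>−1
Confirm numerically:
  x=-0.927: |R|=0.97530 <1
  x=-0.742: |R|=0.83609 <1
  x=-0.700: |R|=0.81450 <1
  x=-0.419: |R|=0.76534 <1
  x=-1.302: |R|=1.47796 >1
  x=-1.187: |R|=1.29242 >1
Interval (-0.9524, 0).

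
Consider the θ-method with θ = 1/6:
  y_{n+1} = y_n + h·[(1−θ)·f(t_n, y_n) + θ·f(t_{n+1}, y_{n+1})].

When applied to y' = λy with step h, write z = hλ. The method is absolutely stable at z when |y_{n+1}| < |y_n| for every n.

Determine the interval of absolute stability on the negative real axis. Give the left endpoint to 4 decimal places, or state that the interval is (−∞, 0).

Test eqn y'=λy, z=hλ:
  y_{n+1} = y_n + z·[5/6·y_n + 1/6·y_{n+1}] ⇒ (1 − 1/6z)y_{n+1} = (1 + 5/6z)y_n
  Hence R(z) = (1 + 5/6z)/(1 − 1/6z).

Need |R(x)|<1, x<0.
x=-1.45: |R|=0.1678
R=−1: 1+5/6x = −1+1/6x ⇒ -2/3x=2 ⇒ x=2/(-2/3)=-3.0000
Confirm numerically:
  x=-2.445: |R|=0.73712 <1
  x=-1.561: |R|=0.23873 <1
  x=-1.303: |R|=0.07052 <1
  x=-3.452: |R|=1.19128 >1
  x=-3.367: |R|=1.15672 >1
Stable set (-3.0000, 0).

(-3.0000, 0).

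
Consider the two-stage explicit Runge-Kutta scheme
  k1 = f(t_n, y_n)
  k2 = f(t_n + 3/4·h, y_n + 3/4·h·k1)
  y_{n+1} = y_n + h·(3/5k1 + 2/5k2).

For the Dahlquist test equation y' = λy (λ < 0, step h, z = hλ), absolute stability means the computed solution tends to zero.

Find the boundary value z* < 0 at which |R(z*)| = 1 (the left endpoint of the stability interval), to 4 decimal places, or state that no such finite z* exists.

left endpoint -3.3333.

Set f=λy, z=hλ:
  k1=λy_n ⇒ h·k1=z·y_n;  k2=λ(1+3/4z)y_n ⇒ h·k2=z(1+3/4z)y_n
  y_{n+1}/y_n = 1 + 3/5z + 2/5z(1+3/4z) = 1 + z + 3/10z²
  R(z) = 1 + z + 3/10z².

Boundary: |R(x)|=1, x<0.
x=-1.3: |R|=0.2070
R=1: x+3/10x²=0 ⇒ x=−10/3=-3.3333; min R=1−1/(4·3/10)=0.1667>−1
Confirm numerically:
  x=-3.265: |R|=0.93307 <1
  x=-3.042: |R|=0.73413 <1
  x=-3.008: |R|=0.70642 <1
  x=-1.889: |R|=0.18150 <1
  x=-3.921: |R|=1.69127 >1
  x=-3.918: |R|=1.68722 >1
  x=-3.669: |R|=1.36947 >1
Stable set (-3.3333, 0).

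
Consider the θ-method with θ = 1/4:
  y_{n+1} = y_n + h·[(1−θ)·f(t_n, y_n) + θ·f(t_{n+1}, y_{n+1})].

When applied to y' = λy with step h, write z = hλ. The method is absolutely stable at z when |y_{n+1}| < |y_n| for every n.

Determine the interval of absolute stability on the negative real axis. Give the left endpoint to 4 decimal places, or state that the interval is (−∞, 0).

(-4.0000, 0).

With y'=λy (z=hλ):
  y_{n+1} = y_n + z·[3/4·y_n + 1/4·y_{n+1}] ⇒ (1 − 1/4z)y_{n+1} = (1 + 3/4z)y_n
  Hence R(z) = (1 + 3/4z)/(1 − 1/4z).

Boundary: |R(x)|=1, x<0.
x=-0.31: |R|=0.7123
R=−1: 1+3/4x = −1+1/4x ⇒ -1/2x=2 ⇒ x=2/(-1/2)=-4.0000
Confirm numerically:
  x=-2.517: |R|=0.54488 <1
  x=-2.505: |R|=0.54035 <1
  x=-2.071: |R|=0.36452 <1
  x=-1.636: |R|=0.16111 <1
  x=-4.390: |R|=1.09297 >1
  x=-4.176: |R|=1.04305 >1
Stable set (-4.0000, 0).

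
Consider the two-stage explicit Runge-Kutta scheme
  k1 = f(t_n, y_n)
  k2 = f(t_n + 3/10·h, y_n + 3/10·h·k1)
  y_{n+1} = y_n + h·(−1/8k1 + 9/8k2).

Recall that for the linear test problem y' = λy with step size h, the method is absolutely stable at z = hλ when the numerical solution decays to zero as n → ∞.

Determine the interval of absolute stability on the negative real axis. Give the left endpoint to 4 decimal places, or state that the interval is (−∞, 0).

Set f=λy, z=hλ:
  k1=λy_n ⇒ h·k1=z·y_n;  k2=λ(1+3/10z)y_n ⇒ h·k2=z(1+3/10z)y_n
  y_{n+1}/y_n = 1 − 1/8z + 9/8z(1+3/10z) = 1 + z + 27/80z²
  R(z) = 1 + z + 27/80z².

Need |R(x)|<1, x<0.
x=-0.66: |R|=0.4870
R=1: x+27/80x²=0 ⇒ x=−80/27=-2.9630; min R=1−1/(4·27/80)=0.2593>−1
Confirm numerically:
  x=-2.867: |R|=0.90715 <1
  x=-2.663: |R|=0.73040 <1
  x=-2.084: |R|=0.38178 <1
  x=-1.511: |R|=0.25955 <1
  x=-3.449: |R|=1.56577 >1
  x=-3.037: |R|=1.07589 >1
Interval (-2.9630, 0).

z∈(-2.9630,0).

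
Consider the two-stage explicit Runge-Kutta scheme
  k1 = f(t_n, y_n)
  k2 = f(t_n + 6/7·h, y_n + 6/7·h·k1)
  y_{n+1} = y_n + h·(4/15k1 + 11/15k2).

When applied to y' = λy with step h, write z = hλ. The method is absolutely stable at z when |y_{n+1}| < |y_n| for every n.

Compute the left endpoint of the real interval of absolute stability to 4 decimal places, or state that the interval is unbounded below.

z* = -1.5909.

With y'=λy (z=hλ):
  k1=λy_n ⇒ h·k1=z·y_n;  k2=λ(1+6/7z)y_n ⇒ h·k2=z(1+6/7z)y_n
  y_{n+1}/y_n = 1 + 4/15z + 11/15z(1+6/7z) = 1 + z + 22/35z²
  so R(z) = 1 + z + 22/35z².

Need |R(x)|<1, x<0.
x=-0.44: |R|=0.6817
R=1: x+22/35x²=0 ⇒ x=−35/22=-1.5909; min R=1−1/(4·22/35)=0.6023>−1
Confirm numerically:
  x=-1.306: |R|=0.76611 <1
  x=-0.982: |R|=0.62415 <1
  x=-0.981: |R|=0.62391 <1
  x=-2.114: |R|=1.69508 >1
  x=-2.045: |R|=1.58370 >1
  x=-1.710: |R|=1.12801 >1
Interval (-1.5909, 0).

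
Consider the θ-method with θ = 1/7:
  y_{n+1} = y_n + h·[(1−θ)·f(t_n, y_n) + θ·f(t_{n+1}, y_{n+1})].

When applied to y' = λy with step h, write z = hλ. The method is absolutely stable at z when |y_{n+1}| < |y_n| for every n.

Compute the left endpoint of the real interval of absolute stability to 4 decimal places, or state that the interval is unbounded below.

With y'=λy (z=hλ):
  y_{n+1} = y_n + z·[6/7·y_n + 1/7·y_{n+1}] ⇒ (1 − 1/7z)y_{n+1} = (1 + 6/7z)y_n
  ⇒ R(z) = (1 + 6/7z)/(1 − 1/7z).

Need |R(x)|<1, x<0.
x=-0.98: |R|=0.1404
R=−1: 1+6/7x = −1+1/7x ⇒ -5/7x=2 ⇒ x=2/(-5/7)=-2.8000
Confirm numerically:
  x=-1.970: |R|=0.53735 <1
  x=-1.500: |R|=0.23529 <1
  x=-1.322: |R|=0.11199 <1
  x=-3.201: |R|=1.19655 >1
  x=-2.962: |R|=1.08131 >1
Stable set (-2.8000, 0).

z* = -2.8000.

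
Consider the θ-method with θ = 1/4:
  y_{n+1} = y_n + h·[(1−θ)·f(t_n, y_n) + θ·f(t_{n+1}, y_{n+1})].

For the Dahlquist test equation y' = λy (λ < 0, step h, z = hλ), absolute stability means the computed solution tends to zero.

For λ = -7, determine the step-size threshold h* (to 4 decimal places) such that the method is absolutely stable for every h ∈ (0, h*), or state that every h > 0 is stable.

(-4.0000,0); λ=-7 ⇒ h* = (4)/7 = 0.5714.

Test eqn y'=λy, z=hλ:
  y_{n+1} = y_n + z·[3/4·y_n + 1/4·y_{n+1}] ⇒ (1 − 1/4z)y_{n+1} = (1 + 3/4z)y_n
  Hence R(z) = (1 + 3/4z)/(1 − 1/4z).

Solve |R(x)|<1 on ℝ⁻.
x=-0.71: |R|=0.3970
R=−1: 1+3/4x = −1+1/4x ⇒ -1/2x=2 ⇒ x=2/(-1/2)=-4.0000
Confirm numerically:
  x=-3.450: |R|=0.85235 <1
  x=-1.910: |R|=0.29272 <1
  x=-1.865: |R|=0.27195 <1
  x=-4.481: |R|=1.11343 >1
  x=-4.202: |R|=1.04926 >1
Interval (-4.0000, 0).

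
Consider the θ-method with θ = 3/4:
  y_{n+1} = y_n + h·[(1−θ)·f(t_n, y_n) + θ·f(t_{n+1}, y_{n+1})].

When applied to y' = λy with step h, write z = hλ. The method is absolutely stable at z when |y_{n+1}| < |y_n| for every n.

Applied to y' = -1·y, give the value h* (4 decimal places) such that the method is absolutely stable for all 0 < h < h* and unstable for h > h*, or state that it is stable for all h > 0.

Test eqn y'=λy, z=hλ:
  y_{n+1} = y_n + z·[1/4·y_n + 3/4·y_{n+1}] ⇒ (1 − 3/4z)y_{n+1} = (1 + 1/4z)y_n
  so R(z) = (1 + 1/4z)/(1 − 3/4z).

Need |R(x)|<1, x<0.
x=-1.33: |R|=0.3342
x=-2: |R|=0.2000
x=-10: |R|=0.1765
x=-100: |R|=0.3158
θ=3/4≥1/2 ⇒ |1+1/4x|<|1−3/4x| ∀x<0 ⇒ unbounded interval.

interval (−∞, 0). Any h>0 works for λ=-1.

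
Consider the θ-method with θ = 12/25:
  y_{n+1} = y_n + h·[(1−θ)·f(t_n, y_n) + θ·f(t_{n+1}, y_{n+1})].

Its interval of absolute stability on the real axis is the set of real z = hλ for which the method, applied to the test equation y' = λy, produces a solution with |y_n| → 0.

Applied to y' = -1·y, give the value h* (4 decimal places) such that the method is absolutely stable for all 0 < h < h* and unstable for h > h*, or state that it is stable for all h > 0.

On y'=λy, z=hλ:
  y_{n+1} = y_n + z·[13/25·y_n + 12/25·y_{n+1}] ⇒ (1 − 12/25z)y_{n+1} = (1 + 13/25z)y_n
  Hence R(z) = (1 + 13/25z)/(1 − 12/25z).

Need |R(x)|<1, x<0.
x=-1.67: |R|=0.0730
R=−1: 1+13/25x = −1+12/25x ⇒ -1/25x=2 ⇒ x=2/(-1/25)=-50.0000
Confirm numerically:
  x=-45.036: |R|=0.99122 <1
  x=-43.634: |R|=0.98840 <1
  x=-36.861: |R|=0.97189 <1
  x=-33.282: |R|=0.96061 <1
  x=-50.593: |R|=1.00094 >1
  x=-50.237: |R|=1.00038 >1
Interval (-50.0000, 0).

(-50.0000,0); λ=-1 ⇒ h* = (50)/1 = 50.0000.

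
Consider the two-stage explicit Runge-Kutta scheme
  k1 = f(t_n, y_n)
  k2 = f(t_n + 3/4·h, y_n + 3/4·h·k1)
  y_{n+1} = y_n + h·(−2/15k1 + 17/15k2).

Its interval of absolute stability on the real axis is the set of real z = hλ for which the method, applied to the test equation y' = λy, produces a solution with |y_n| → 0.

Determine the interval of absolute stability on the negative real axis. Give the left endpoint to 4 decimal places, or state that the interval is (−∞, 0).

Set f=λy, z=hλ:
  k1=λy_n ⇒ h·k1=z·y_n;  k2=λ(1+3/4z)y_n ⇒ h·k2=z(1+3/4z)y_n
  y_{n+1}/y_n = 1 − 2/15z + 17/15z(1+3/4z) = 1 + z + 17/20z²
  Hence R(z) = 1 + z + 17/20z².

Boundary: |R(x)|=1, x<0.
x=-1.19: |R|=1.0137
R=1: x+17/20x²=0 ⇒ x=−20/17=-1.1765; min R=1−1/(4·17/20)=0.7059>−1
Confirm numerically:
  x=-1.026: |R|=0.86877 <1
  x=-0.826: |R|=0.75393 <1
  x=-0.629: |R|=0.70729 <1
  x=-1.645: |R|=1.65512 >1
  x=-1.554: |R|=1.49868 >1
Interval (-1.1765, 0).

z∈(-1.1765,0).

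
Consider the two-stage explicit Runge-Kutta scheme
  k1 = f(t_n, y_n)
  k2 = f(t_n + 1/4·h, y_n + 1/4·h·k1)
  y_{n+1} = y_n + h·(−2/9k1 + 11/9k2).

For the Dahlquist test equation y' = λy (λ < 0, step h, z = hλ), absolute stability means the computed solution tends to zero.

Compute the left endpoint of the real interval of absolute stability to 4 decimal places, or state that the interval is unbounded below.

left endpoint -3.2727.

Test eqn y'=λy, z=hλ:
  k1=λy_n ⇒ h·k1=z·y_n;  k2=λ(1+1/4z)y_n ⇒ h·k2=z(1+1/4z)y_n
  y_{n+1}/y_n = 1 − 2/9z + 11/9z(1+1/4z) = 1 + z + 11/36z²
  ⇒ R(z) = 1 + z + 11/36z².

Solve |R(x)|<1 on ℝ⁻.
x=-0.87: |R|=0.3613
R=1: x+11/36x²=0 ⇒ x=−36/11=-3.2727; min R=1−1/(4·11/36)=0.1818>−1
Confirm numerically:
  x=-3.097: |R|=0.83371 <1
  x=-2.776: |R|=0.57866 <1
  x=-1.510: |R|=0.18670 <1
  x=-3.684: |R|=1.46296 >1
  x=-3.416: |R|=1.14954 >1
Interval (-3.2727, 0).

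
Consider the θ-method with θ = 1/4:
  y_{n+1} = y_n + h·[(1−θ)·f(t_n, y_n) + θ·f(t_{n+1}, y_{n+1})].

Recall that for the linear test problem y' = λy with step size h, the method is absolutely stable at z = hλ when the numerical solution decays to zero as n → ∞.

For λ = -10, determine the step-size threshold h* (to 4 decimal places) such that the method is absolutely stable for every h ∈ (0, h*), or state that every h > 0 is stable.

(-4.0000,0); λ=-10 ⇒ h* = (4)/10 = 0.4000.

Test eqn y'=λy, z=hλ:
  y_{n+1} = y_n + z·[3/4·y_n + 1/4·y_{n+1}] ⇒ (1 − 1/4z)y_{n+1} = (1 + 3/4z)y_n
  R(z) = (1 + 3/4z)/(1 − 1/4z).

Solve |R(x)|<1 on ℝ⁻.
x=-0.48: |R|=0.5714
R=−1: 1+3/4x = −1+1/4x ⇒ -1/2x=2 ⇒ x=2/(-1/2)=-4.0000
Confirm numerically:
  x=-3.895: |R|=0.97340 <1
  x=-2.553: |R|=0.55837 <1
  x=-1.769: |R|=0.22656 <1
  x=-1.731: |R|=0.20817 <1
  x=-4.524: |R|=1.12295 >1
  x=-4.264: |R|=1.06389 >1
Stable set (-4.0000, 0).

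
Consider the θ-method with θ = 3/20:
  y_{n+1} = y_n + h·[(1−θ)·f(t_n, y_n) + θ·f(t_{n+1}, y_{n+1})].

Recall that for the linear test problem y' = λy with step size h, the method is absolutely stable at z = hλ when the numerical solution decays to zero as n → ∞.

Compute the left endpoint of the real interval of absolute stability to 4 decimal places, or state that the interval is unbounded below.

z* = -2.8571.

On y'=λy, z=hλ:
  y_{n+1} = y_n + z·[17/20·y_n + 3/20·y_{n+1}] ⇒ (1 − 3/20z)y_{n+1} = (1 + 17/20z)y_n
  ⇒ R(z) = (1 + 17/20z)/(1 − 3/20z).

Solve |R(x)|<1 on ℝ⁻.
x=-0.79: |R|=0.2937
R=−1: 1+17/20x = −1+3/20x ⇒ -7/10x=2 ⇒ x=2/(-7/10)=-2.8571
Confirm numerically:
  x=-1.654: |R|=0.32521 <1
  x=-1.525: |R|=0.24110 <1
  x=-1.306: |R|=0.09206 <1
  x=-3.349: |R|=1.22917 >1
  x=-3.213: |R|=1.16809 >1
  x=-3.118: |R|=1.12441 >1
Interval (-2.8571, 0).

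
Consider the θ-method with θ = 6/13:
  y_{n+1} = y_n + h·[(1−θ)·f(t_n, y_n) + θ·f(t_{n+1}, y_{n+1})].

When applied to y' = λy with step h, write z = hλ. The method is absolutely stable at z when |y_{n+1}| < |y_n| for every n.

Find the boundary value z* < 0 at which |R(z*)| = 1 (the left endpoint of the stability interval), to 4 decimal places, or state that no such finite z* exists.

On y'=λy, z=hλ:
  y_{n+1} = y_n + z·[7/13·y_n + 6/13·y_{n+1}] ⇒ (1 − 6/13z)y_{n+1} = (1 + 7/13z)y_n
  ⇒ R(z) = (1 + 7/13z)/(1 − 6/13z).

Boundary: |R(x)|=1, x<0.
x=-1.64: |R|=0.0665
R=−1: 1+7/13x = −1+6/13x ⇒ -1/13x=2 ⇒ x=2/(-1/13)=-26.0000
Confirm numerically:
  x=-25.646: |R|=0.99788 <1
  x=-21.131: |R|=0.96517 <1
  x=-20.100: |R|=0.95584 <1
  x=-26.210: |R|=1.00123 >1
  x=-26.078: |R|=1.00046 >1
  x=-26.037: |R|=1.00022 >1
Interval (-26.0000, 0).

z* = -26.0000.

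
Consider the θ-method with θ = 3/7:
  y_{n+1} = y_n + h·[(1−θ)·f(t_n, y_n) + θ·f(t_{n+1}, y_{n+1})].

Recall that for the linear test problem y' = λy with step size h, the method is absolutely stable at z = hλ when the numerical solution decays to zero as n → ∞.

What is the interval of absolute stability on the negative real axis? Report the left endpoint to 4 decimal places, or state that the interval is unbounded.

z∈(-14.0000,0).

With y'=λy (z=hλ):
  y_{n+1} = y_n + z·[4/7·y_n + 3/7·y_{n+1}] ⇒ (1 − 3/7z)y_{n+1} = (1 + 4/7z)y_n
  so R(z) = (1 + 4/7z)/(1 − 3/7z).

Boundary: |R(x)|=1, x<0.
x=-1.16: |R|=0.2252
R=−1: 1+4/7x = −1+3/7x ⇒ -1/7x=2 ⇒ x=2/(-1/7)=-14.0000
Confirm numerically:
  x=-13.770: |R|=0.99524 <1
  x=-13.083: |R|=0.98017 <1
  x=-7.118: |R|=0.75728 <1
  x=-7.003: |R|=0.75019 <1
  x=-14.477: |R|=1.00946 >1
  x=-14.171: |R|=1.00345 >1
So |R|<1 on (-14.0000, 0).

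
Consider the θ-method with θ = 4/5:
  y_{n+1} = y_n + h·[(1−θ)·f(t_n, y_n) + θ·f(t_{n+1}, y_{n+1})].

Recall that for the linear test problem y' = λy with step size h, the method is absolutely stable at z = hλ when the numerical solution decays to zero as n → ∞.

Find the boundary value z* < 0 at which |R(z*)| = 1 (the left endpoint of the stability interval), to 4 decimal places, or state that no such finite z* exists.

With y'=λy (z=hλ):
  y_{n+1} = y_n + z·[1/5·y_n + 4/5·y_{n+1}] ⇒ (1 − 4/5z)y_{n+1} = (1 + 1/5z)y_n
  Hence R(z) = (1 + 1/5z)/(1 − 4/5z).

Find x<0 with |R(x)|<1.
x=-1.76: |R|=0.2691
x=-2: |R|=0.2308
x=-10: |R|=0.1111
x=-100: |R|=0.2346
θ=4/5≥1/2 ⇒ |1+1/5x|<|1−4/5x| ∀x<0 ⇒ unbounded interval.

unbounded; (−∞, 0).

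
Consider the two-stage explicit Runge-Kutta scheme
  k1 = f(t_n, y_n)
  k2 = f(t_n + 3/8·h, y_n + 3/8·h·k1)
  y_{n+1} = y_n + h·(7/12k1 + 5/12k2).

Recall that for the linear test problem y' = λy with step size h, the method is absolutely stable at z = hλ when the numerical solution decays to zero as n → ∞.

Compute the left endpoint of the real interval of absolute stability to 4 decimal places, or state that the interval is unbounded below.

Test eqn y'=λy, z=hλ:
  k1=λy_n ⇒ h·k1=z·y_n;  k2=λ(1+3/8z)y_n ⇒ h·k2=z(1+3/8z)y_n
  y_{n+1}/y_n = 1 + 7/12z + 5/12z(1+3/8z) = 1 + z + 5/32z²
  ⇒ R(z) = 1 + z + 5/32z².

Boundary: |R(x)|=1, x<0.
x=-1.56: |R|=0.1798
R=1: x+5/32x²=0 ⇒ x=−32/5=-6.4000; min R=1−1/(4·5/32)=-0.6000>−1
Confirm numerically:
  x=-6.034: |R|=0.65493 <1
  x=-3.713: |R|=0.55888 <1
  x=-3.563: |R|=0.57941 <1
  x=-3.095: |R|=0.59828 <1
  x=-6.660: |R|=1.27056 >1
  x=-6.446: |R|=1.04633 >1
Interval (-6.4000, 0).

z* = -6.4000.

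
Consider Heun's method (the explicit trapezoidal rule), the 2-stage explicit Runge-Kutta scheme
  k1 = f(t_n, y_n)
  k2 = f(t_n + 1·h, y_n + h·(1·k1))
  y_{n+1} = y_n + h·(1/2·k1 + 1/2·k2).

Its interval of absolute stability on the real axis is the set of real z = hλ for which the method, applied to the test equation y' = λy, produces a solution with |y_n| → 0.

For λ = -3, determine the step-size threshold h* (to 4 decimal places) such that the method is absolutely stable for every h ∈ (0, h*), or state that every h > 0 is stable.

Set f=λy, z=hλ:
  order 2, 2-stage ⇒ R(z)=1+z+z^2/2
  (e.g. R(-0.6)=0.58000, |R|=0.58000)

Boundary: |R(x)|=1, x<0.
x=-0.6: |R|=0.5800
|R(-2.17)|=1.1845 |R(-1.47)|=0.6104 |R(-1.25)|=0.5312
Bisect:
  x_lo=-2.3215 |R|=1.3732  x_hi=-0.0730 |R|=0.9297
  mid=-1.19725 |R|=0.51945 →hi
  mid=-1.75937 |R|=0.78832 →hi
  mid=-2.04043 |R|=1.04125 →lo
  mid=-1.89990 |R|=0.90491 →hi
  mid=-1.97017 |R|=0.97061 →hi
  mid=-2.00530 |R|=1.00531 →lo
  mid=-1.98773 |R|=0.98781 →hi
  mid=-1.99652 |R|=0.99652 →hi
  ...
  [-2.00008,-1.99995] ⇒ x*=-2.0000
Interval (-2.0000, 0).

(-2.0000,0); λ=-3 ⇒ h* = 0.6667.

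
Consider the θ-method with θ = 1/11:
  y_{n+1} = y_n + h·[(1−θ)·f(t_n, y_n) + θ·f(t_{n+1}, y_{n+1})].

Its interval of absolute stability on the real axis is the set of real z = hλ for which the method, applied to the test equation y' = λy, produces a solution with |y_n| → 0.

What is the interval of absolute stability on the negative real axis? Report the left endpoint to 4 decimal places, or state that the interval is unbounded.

Set f=λy, z=hλ:
  y_{n+1} = y_n + z·[10/11·y_n + 1/11·y_{n+1}] ⇒ (1 − 1/11z)y_{n+1} = (1 + 10/11z)y_n
  Hence R(z) = (1 + 10/11z)/(1 − 1/11z).

Need |R(x)|<1, x<0.
x=-1.07: |R|=0.0249
R=−1: 1+10/11x = −1+1/11x ⇒ -9/11x=2 ⇒ x=2/(-9/11)=-2.4444
Confirm numerically:
  x=-2.006: |R|=0.69660 <1
  x=-1.776: |R|=0.52912 <1
  x=-1.280: |R|=0.14658 <1
  x=-2.707: |R|=1.17239 >1
  x=-2.661: |R|=1.14267 >1
  x=-2.598: |R|=1.10163 >1
So |R|<1 on (-2.4444, 0).

(-2.4444, 0).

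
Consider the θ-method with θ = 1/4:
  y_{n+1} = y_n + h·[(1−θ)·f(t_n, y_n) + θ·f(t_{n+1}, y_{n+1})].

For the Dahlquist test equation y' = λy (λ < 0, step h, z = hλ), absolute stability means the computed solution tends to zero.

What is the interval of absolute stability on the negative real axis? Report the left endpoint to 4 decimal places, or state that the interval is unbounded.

On y'=λy, z=hλ:
  y_{n+1} = y_n + z·[3/4·y_n + 1/4·y_{n+1}] ⇒ (1 − 1/4z)y_{n+1} = (1 + 3/4z)y_n
  Hence R(z) = (1 + 3/4z)/(1 − 1/4z).

Solve |R(x)|<1 on ℝ⁻.
x=-1.1: |R|=0.1373
R=−1: 1+3/4x = −1+1/4x ⇒ -1/2x=2 ⇒ x=2/(-1/2)=-4.0000
Confirm numerically:
  x=-3.552: |R|=0.88136 <1
  x=-3.453: |R|=0.85321 <1
  x=-3.345: |R|=0.82165 <1
  x=-4.396: |R|=1.09433 >1
  x=-4.187: |R|=1.04568 >1
  x=-4.052: |R|=1.01292 >1
Interval (-4.0000, 0).

(-4.0000, 0).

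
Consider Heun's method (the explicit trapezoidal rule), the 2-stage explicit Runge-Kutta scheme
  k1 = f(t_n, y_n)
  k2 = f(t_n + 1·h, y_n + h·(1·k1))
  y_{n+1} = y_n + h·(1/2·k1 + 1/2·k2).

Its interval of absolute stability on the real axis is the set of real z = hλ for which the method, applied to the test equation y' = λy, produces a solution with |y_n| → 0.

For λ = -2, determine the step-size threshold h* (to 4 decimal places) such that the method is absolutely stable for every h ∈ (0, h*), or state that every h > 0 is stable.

(-2.0000,0); λ=-2 ⇒ h* = 1.0000.

With y'=λy (z=hλ):
  order 2, 2-stage ⇒ R(z)=1+z+z^2/2
  (e.g. R(-0.56)=0.59680, |R|=0.59680)

Solve |R(x)|<1 on ℝ⁻.
x=-0.56: |R|=0.5968
|R(-1.79)|=0.8121 |R(-1.1)|=0.5050 |R(-1.05)|=0.5012
Bisect:
  x_lo=-2.5720 |R|=1.7355  x_hi=-0.1712 |R|=0.8434
  mid=-1.37158 |R|=0.56904 →hi
  mid=-1.97177 |R|=0.97217 →hi
  mid=-2.27186 |R|=1.30882 →lo
  mid=-2.12182 |R|=1.12924 →lo
  mid=-2.04679 |R|=1.04789 →lo
  mid=-2.00928 |R|=1.00933 →lo
  mid=-1.99053 |R|=0.99057 →hi
  ...
  [-2.00005,-1.99990] ⇒ x*=-2.0000
So |R|<1 on (-2.0000, 0).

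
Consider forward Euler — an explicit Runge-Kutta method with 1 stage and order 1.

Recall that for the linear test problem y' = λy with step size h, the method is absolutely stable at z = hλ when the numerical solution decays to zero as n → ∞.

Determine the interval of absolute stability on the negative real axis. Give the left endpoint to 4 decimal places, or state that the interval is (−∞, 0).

Test eqn y'=λy, z=hλ:
  order 1, 1-stage ⇒ R(z)=1+z
  (e.g. R(-1.79)=-0.79000, |R|=0.79000)

Need |R(x)|<1, x<0.
x=-1.79: |R|=0.7900
|R(-1.94)|=0.9400 |R(-1.78)|=0.7800 |R(-0.87)|=0.1300
Bisect:
  x_lo=-2.5312 |R|=1.5312  x_hi=-0.2283 |R|=0.7717
  mid=-1.37976 |R|=0.37976 →hi
  mid=-1.95550 |R|=0.95550 →hi
  mid=-2.24337 |R|=1.24337 →lo
  mid=-2.09943 |R|=1.09943 →lo
  mid=-2.02747 |R|=1.02747 →lo
  mid=-1.99148 |R|=0.99148 →hi
  mid=-2.00947 |R|=1.00947 →lo
  ...
  [-2.00006,-1.99992] ⇒ x*=-2.0000
Interval (-2.0000, 0).

z∈(-2.0000,0).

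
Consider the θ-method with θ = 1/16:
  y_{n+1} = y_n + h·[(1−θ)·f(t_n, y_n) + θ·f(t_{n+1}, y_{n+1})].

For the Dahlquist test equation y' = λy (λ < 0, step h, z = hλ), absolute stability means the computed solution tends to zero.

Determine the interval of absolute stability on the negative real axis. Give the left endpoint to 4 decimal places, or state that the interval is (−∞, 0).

With y'=λy (z=hλ):
  y_{n+1} = y_n + z·[15/16·y_n + 1/16·y_{n+1}] ⇒ (1 − 1/16z)y_{n+1} = (1 + 15/16z)y_n
  ⇒ R(z) = (1 + 15/16z)/(1 − 1/16z).

Solve |R(x)|<1 on ℝ⁻.
x=-1.7: |R|=0.5367
R=−1: 1+15/16x = −1+1/16x ⇒ -7/8x=2 ⇒ x=2/(-7/8)=-2.2857
Confirm numerically:
  x=-2.198: |R|=0.93252 <1
  x=-1.959: |R|=0.74531 <1
  x=-1.784: |R|=0.60504 <1
  x=-1.356: |R|=0.25006 <1
  x=-2.825: |R|=1.40106 >1
  x=-2.340: |R|=1.04144 >1
Stable set (-2.2857, 0).

z∈(-2.2857,0).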